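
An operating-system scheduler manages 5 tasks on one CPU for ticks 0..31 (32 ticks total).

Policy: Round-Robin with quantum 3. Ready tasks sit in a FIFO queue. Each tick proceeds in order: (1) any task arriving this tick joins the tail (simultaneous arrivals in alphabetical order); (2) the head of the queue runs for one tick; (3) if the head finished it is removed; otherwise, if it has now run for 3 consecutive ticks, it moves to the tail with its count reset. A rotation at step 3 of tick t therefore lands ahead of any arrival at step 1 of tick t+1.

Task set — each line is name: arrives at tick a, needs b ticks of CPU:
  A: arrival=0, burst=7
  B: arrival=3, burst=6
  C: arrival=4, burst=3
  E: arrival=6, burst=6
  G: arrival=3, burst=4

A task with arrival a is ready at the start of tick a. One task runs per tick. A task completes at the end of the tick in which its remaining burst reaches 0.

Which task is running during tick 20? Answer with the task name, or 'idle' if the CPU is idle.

t=0: queue=[A] q_used=0 → run A
t=1: queue=[A] q_used=1 → run A
t=2: queue=[A] q_used=2 → run A
t=3: queue=[A,B,G] q_used=0 → run A
t=4: queue=[A,B,G,C] q_used=1 → run A
t=5: queue=[A,B,G,C] q_used=2 → run A
t=6: queue=[B,G,C,A,E] q_used=0 → run B
t=7: queue=[B,G,C,A,E] q_used=1 → run B
t=8: queue=[B,G,C,A,E] q_used=2 → run B
t=9: queue=[G,C,A,E,B] q_used=0 → run G
t=10: queue=[G,C,A,E,B] q_used=1 → run G
t=11: queue=[G,C,A,E,B] q_used=2 → run G
t=12: queue=[C,A,E,B,G] q_used=0 → run C
t=13: queue=[C,A,E,B,G] q_used=1 → run C
t=14: queue=[C,A,E,B,G] q_used=2 → run C
t=15: queue=[A,E,B,G] q_used=0 → run A
t=16: queue=[E,B,G] q_used=0 → run E
t=17: queue=[E,B,G] q_used=1 → run E
t=18: queue=[E,B,G] q_used=2 → run E
t=19: queue=[B,G,E] q_used=0 → run B
t=20: queue=[B,G,E] q_used=1 → run B
t=21: queue=[B,G,E] q_used=2 → run B
t=22: queue=[G,E] q_used=0 → run G
t=23: queue=[E] q_used=0 → run E
t=24: queue=[E] q_used=1 → run E
t=25: queue=[E] q_used=2 → run E
t=26: (idle)
t=27: (idle)
t=28: (idle)
t=29: (idle)
t=30: (idle)
t=31: (idle)

running at tick 20 = B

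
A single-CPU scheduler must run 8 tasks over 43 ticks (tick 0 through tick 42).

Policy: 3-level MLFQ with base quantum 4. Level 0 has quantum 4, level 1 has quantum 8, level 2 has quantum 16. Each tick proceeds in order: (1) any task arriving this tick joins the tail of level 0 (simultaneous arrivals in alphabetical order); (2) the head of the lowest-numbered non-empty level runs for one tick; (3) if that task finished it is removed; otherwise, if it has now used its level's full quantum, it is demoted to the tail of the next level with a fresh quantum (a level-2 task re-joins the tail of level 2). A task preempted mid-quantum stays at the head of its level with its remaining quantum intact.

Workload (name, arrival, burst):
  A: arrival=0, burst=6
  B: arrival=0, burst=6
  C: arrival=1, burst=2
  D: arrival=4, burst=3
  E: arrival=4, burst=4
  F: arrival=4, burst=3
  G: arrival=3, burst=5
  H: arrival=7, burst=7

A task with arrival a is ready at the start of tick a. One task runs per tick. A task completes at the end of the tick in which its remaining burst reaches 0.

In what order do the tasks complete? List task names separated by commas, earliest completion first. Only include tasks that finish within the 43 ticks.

completion order = C, D, E, F, A, B, G, H

t=0: L0/L1/L2 = AB/-/- → run A
t=1: L0/L1/L2 = ABC/-/- → run A
t=2: L0/L1/L2 = ABC/-/- → run A
t=3: L0/L1/L2 = ABCG/-/- → run A
t=4: L0/L1/L2 = BCGDEF/A/- → run B
t=5: L0/L1/L2 = BCGDEF/A/- → run B
t=6: L0/L1/L2 = BCGDEF/A/- → run B
t=7: L0/L1/L2 = BCGDEFH/A/- → run B
t=8: L0/L1/L2 = CGDEFH/AB/- → run C
t=9: L0/L1/L2 = CGDEFH/AB/- → run C
t=10: L0/L1/L2 = GDEFH/AB/- → run G
t=11: L0/L1/L2 = GDEFH/AB/- → run G
t=12: L0/L1/L2 = GDEFH/AB/- → run G
t=13: L0/L1/L2 = GDEFH/AB/- → run G
t=14: L0/L1/L2 = DEFH/ABG/- → run D
t=15: L0/L1/L2 = DEFH/ABG/- → run D
t=16: L0/L1/L2 = DEFH/ABG/- → run D
t=17: L0/L1/L2 = EFH/ABG/- → run E
t=18: L0/L1/L2 = EFH/ABG/- → run E
t=19: L0/L1/L2 = EFH/ABG/- → run E
t=20: L0/L1/L2 = EFH/ABG/- → run E
t=21: L0/L1/L2 = FH/ABG/- → run F
t=22: L0/L1/L2 = FH/ABG/- → run F
t=23: L0/L1/L2 = FH/ABG/- → run F
t=24: L0/L1/L2 = H/ABG/- → run H
t=25: L0/L1/L2 = H/ABG/- → run H
t=26: L0/L1/L2 = H/ABG/- → run H
t=27: L0/L1/L2 = H/ABG/- → run H
t=28: L0/L1/L2 = -/ABGH/- → run A
t=29: L0/L1/L2 = -/ABGH/- → run A
t=30: L0/L1/L2 = -/BGH/- → run B
t=31: L0/L1/L2 = -/BGH/- → run B
t=32: L0/L1/L2 = -/GH/- → run G
t=33: L0/L1/L2 = -/H/- → run H
t=34: L0/L1/L2 = -/H/- → run H
t=35: L0/L1/L2 = -/H/- → run H
t=36: (idle)
t=37: (idle)
t=38: (idle)
t=39: (idle)
t=40: (idle)
t=41: (idle)
t=42: (idle)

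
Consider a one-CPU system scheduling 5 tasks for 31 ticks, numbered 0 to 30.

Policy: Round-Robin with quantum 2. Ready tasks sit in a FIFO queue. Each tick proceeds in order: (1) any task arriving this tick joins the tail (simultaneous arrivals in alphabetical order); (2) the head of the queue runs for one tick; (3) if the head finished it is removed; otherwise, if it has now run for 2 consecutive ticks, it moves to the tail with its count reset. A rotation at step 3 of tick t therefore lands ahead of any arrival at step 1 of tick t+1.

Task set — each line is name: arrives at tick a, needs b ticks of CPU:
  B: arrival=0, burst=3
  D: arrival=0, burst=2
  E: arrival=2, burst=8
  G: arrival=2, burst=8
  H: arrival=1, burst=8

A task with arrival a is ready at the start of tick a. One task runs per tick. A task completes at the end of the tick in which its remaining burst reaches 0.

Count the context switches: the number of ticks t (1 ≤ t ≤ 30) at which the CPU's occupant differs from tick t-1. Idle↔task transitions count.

context switches = 15

t=0: queue=[B,D] q_used=0 → run B
t=1: queue=[B,D,H] q_used=1 → run B
t=2: queue=[D,H,B,E,G] q_used=0 → run D
t=3: queue=[D,H,B,E,G] q_used=1 → run D
t=4: queue=[H,B,E,G] q_used=0 → run H
t=5: queue=[H,B,E,G] q_used=1 → run H
t=6: queue=[B,E,G,H] q_used=0 → run B
t=7: queue=[E,G,H] q_used=0 → run E
t=8: queue=[E,G,H] q_used=1 → run E
t=9: queue=[G,H,E] q_used=0 → run G
t=10: queue=[G,H,E] q_used=1 → run G
t=11: queue=[H,E,G] q_used=0 → run H
t=12: queue=[H,E,G] q_used=1 → run H
t=13: queue=[E,G,H] q_used=0 → run E
t=14: queue=[E,G,H] q_used=1 → run E
t=15: queue=[G,H,E] q_used=0 → run G
t=16: queue=[G,H,E] q_used=1 → run G
t=17: queue=[H,E,G] q_used=0 → run H
t=18: queue=[H,E,G] q_used=1 → run H
t=19: queue=[E,G,H] q_used=0 → run E
t=20: queue=[E,G,H] q_used=1 → run E
t=21: queue=[G,H,E] q_used=0 → run G
t=22: queue=[G,H,E] q_used=1 → run G
t=23: queue=[H,E,G] q_used=0 → run H
t=24: queue=[H,E,G] q_used=1 → run H
t=25: queue=[E,G] q_used=0 → run E
t=26: queue=[E,G] q_used=1 → run E
t=27: queue=[G] q_used=0 → run G
t=28: queue=[G] q_used=1 → run G
t=29: (idle)
t=30: (idle)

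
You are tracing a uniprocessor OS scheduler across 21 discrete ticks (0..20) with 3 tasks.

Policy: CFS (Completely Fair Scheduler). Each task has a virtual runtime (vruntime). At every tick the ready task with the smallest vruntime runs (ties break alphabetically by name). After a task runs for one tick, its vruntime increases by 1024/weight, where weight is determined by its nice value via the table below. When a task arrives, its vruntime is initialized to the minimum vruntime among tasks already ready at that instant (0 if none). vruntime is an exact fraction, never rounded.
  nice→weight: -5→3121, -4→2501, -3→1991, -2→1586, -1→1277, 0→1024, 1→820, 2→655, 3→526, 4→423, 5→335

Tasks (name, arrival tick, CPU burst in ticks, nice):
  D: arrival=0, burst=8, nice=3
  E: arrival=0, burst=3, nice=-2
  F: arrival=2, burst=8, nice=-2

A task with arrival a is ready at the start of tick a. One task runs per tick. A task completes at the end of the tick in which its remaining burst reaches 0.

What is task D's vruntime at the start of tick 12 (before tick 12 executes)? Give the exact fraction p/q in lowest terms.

vruntime(D, start of tick 12) = 1536/263

t=0: vr[D=0 E=0] → run D
t=1: vr[D=512/263 E=0] → run E
t=2: vr[D=512/263 E=512/793 F=512/793] → run E
t=3: vr[D=512/263 E=1024/793 F=512/793] → run F
t=4: vr[D=512/263 E=1024/793 F=1024/793] → run E
t=5: vr[D=512/263 F=1024/793] → run F
t=6: vr[D=512/263 F=1536/793] → run F
t=7: vr[D=512/263 F=2048/793] → run D
t=8: vr[D=1024/263 F=2048/793] → run F
t=9: vr[D=1024/263 F=2560/793] → run F
t=10: vr[D=1024/263 F=3072/793] → run F
t=11: vr[D=1024/263 F=3584/793] → run D
t=12: vr[D=1536/263 F=3584/793] → run F
t=13: vr[D=1536/263 F=4096/793] → run F
t=14: vr[D=1536/263] → run D
t=15: vr[D=2048/263] → run D
t=16: vr[D=2560/263] → run D
t=17: vr[D=3072/263] → run D
t=18: vr[D=3584/263] → run D
t=19: (idle)
t=20: (idle)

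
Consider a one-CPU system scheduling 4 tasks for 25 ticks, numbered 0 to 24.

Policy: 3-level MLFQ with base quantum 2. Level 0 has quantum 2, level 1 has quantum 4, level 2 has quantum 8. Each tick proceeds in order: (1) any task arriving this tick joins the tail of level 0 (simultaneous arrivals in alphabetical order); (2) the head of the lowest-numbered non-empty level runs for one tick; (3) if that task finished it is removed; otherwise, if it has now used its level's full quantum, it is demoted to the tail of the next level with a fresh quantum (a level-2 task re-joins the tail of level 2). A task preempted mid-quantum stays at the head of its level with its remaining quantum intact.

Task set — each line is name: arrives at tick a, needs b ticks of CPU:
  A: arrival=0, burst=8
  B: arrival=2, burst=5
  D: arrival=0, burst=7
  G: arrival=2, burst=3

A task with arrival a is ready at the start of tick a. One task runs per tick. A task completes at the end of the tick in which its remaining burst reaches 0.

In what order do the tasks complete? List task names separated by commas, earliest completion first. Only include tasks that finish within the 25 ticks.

t=0: L0/L1/L2 = AD/-/- → run A
t=1: L0/L1/L2 = AD/-/- → run A
t=2: L0/L1/L2 = DBG/A/- → run D
t=3: L0/L1/L2 = DBG/A/- → run D
t=4: L0/L1/L2 = BG/AD/- → run B
t=5: L0/L1/L2 = BG/AD/- → run B
t=6: L0/L1/L2 = G/ADB/- → run G
t=7: L0/L1/L2 = G/ADB/- → run G
t=8: L0/L1/L2 = -/ADBG/- → run A
t=9: L0/L1/L2 = -/ADBG/- → run A
t=10: L0/L1/L2 = -/ADBG/- → run A
t=11: L0/L1/L2 = -/ADBG/- → run A
t=12: L0/L1/L2 = -/DBG/A → run D
t=13: L0/L1/L2 = -/DBG/A → run D
t=14: L0/L1/L2 = -/DBG/A → run D
t=15: L0/L1/L2 = -/DBG/A → run D
t=16: L0/L1/L2 = -/BG/AD → run B
t=17: L0/L1/L2 = -/BG/AD → run B
t=18: L0/L1/L2 = -/BG/AD → run B
t=19: L0/L1/L2 = -/G/AD → run G
t=20: L0/L1/L2 = -/-/AD → run A
t=21: L0/L1/L2 = -/-/AD → run A
t=22: L0/L1/L2 = -/-/D → run D
t=23: (idle)
t=24: (idle)

completion order = B, G, A, D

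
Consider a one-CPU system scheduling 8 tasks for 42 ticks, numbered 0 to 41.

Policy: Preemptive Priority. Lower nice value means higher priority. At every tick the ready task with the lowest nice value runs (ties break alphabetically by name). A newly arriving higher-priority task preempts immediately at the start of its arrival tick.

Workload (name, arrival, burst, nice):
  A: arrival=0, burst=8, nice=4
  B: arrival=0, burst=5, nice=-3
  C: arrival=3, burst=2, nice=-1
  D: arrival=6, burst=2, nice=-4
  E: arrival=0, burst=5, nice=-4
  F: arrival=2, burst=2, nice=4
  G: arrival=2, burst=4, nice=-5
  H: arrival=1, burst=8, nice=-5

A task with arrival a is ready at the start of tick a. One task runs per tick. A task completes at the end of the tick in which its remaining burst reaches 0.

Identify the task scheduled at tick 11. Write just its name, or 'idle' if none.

t=0: ready={A,B,E} → run E
t=1: ready={A,B,E,H} → run H
t=2: ready={A,B,E,F,G,H} → run G
t=3: ready={A,B,C,E,F,G,H} → run G
t=4: ready={A,B,C,E,F,G,H} → run G
t=5: ready={A,B,C,E,F,G,H} → run G
t=6: ready={A,B,C,D,E,F,H} → run H
t=7: ready={A,B,C,D,E,F,H} → run H
t=8: ready={A,B,C,D,E,F,H} → run H
t=9: ready={A,B,C,D,E,F,H} → run H
t=10: ready={A,B,C,D,E,F,H} → run H
t=11: ready={A,B,C,D,E,F,H} → run H
t=12: ready={A,B,C,D,E,F,H} → run H
t=13: ready={A,B,C,D,E,F} → run D
t=14: ready={A,B,C,D,E,F} → run D
t=15: ready={A,B,C,E,F} → run E
t=16: ready={A,B,C,E,F} → run E
t=17: ready={A,B,C,E,F} → run E
t=18: ready={A,B,C,E,F} → run E
t=19: ready={A,B,C,F} → run B
t=20: ready={A,B,C,F} → run B
t=21: ready={A,B,C,F} → run B
t=22: ready={A,B,C,F} → run B
t=23: ready={A,B,C,F} → run B
t=24: ready={A,C,F} → run C
t=25: ready={A,C,F} → run C
t=26: ready={A,F} → run A
t=27: ready={A,F} → run A
t=28: ready={A,F} → run A
t=29: ready={A,F} → run A
t=30: ready={A,F} → run A
t=31: ready={A,F} → run A
t=32: ready={A,F} → run A
t=33: ready={A,F} → run A
t=34: ready={F} → run F
t=35: ready={F} → run F
t=36: (idle)
t=37: (idle)
t=38: (idle)
t=39: (idle)
t=40: (idle)
t=41: (idle)

running at tick 11 = H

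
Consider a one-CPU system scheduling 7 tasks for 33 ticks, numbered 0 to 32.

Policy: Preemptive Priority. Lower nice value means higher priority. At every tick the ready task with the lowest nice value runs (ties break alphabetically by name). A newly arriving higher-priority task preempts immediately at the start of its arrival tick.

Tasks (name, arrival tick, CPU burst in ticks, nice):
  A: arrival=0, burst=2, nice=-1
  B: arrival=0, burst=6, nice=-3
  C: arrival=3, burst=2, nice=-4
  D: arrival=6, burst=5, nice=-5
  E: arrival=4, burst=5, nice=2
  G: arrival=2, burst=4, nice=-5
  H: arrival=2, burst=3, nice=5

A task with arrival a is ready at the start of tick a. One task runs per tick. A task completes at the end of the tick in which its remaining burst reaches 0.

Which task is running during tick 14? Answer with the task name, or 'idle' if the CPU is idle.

running at tick 14 = B

t=0: ready={A,B} → run B
t=1: ready={A,B} → run B
t=2: ready={A,B,G,H} → run G
t=3: ready={A,B,C,G,H} → run G
t=4: ready={A,B,C,E,G,H} → run G
t=5: ready={A,B,C,E,G,H} → run G
t=6: ready={A,B,C,D,E,H} → run D
t=7: ready={A,B,C,D,E,H} → run D
t=8: ready={A,B,C,D,E,H} → run D
t=9: ready={A,B,C,D,E,H} → run D
t=10: ready={A,B,C,D,E,H} → run D
t=11: ready={A,B,C,E,H} → run C
t=12: ready={A,B,C,E,H} → run C
t=13: ready={A,B,E,H} → run B
t=14: ready={A,B,E,H} → run B
t=15: ready={A,B,E,H} → run B
t=16: ready={A,B,E,H} → run B
t=17: ready={A,E,H} → run A
t=18: ready={A,E,H} → run A
t=19: ready={E,H} → run E
t=20: ready={E,H} → run E
t=21: ready={E,H} → run E
t=22: ready={E,H} → run E
t=23: ready={E,H} → run E
t=24: ready={H} → run H
t=25: ready={H} → run H
t=26: ready={H} → run H
t=27: (idle)
t=28: (idle)
t=29: (idle)
t=30: (idle)
t=31: (idle)
t=32: (idle)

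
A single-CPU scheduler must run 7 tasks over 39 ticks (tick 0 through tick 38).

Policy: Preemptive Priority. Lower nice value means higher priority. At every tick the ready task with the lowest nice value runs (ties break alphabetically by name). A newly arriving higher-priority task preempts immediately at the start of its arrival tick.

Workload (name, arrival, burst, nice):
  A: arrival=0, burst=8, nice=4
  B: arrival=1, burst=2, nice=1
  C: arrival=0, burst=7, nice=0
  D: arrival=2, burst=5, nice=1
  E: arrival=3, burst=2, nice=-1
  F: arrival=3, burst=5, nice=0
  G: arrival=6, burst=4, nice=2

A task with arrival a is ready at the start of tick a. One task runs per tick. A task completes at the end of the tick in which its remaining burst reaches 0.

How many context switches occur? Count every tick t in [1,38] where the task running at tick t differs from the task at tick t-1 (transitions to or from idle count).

context switches = 8

t=0: ready={A,C} → run C
t=1: ready={A,B,C} → run C
t=2: ready={A,B,C,D} → run C
t=3: ready={A,B,C,D,E,F} → run E
t=4: ready={A,B,C,D,E,F} → run E
t=5: ready={A,B,C,D,F} → run C
t=6: ready={A,B,C,D,F,G} → run C
t=7: ready={A,B,C,D,F,G} → run C
t=8: ready={A,B,C,D,F,G} → run C
t=9: ready={A,B,D,F,G} → run F
t=10: ready={A,B,D,F,G} → run F
t=11: ready={A,B,D,F,G} → run F
t=12: ready={A,B,D,F,G} → run F
t=13: ready={A,B,D,F,G} → run F
t=14: ready={A,B,D,G} → run B
t=15: ready={A,B,D,G} → run B
t=16: ready={A,D,G} → run D
t=17: ready={A,D,G} → run D
t=18: ready={A,D,G} → run D
t=19: ready={A,D,G} → run D
t=20: ready={A,D,G} → run D
t=21: ready={A,G} → run G
t=22: ready={A,G} → run G
t=23: ready={A,G} → run G
t=24: ready={A,G} → run G
t=25: ready={A} → run A
t=26: ready={A} → run A
t=27: ready={A} → run A
t=28: ready={A} → run A
t=29: ready={A} → run A
t=30: ready={A} → run A
t=31: ready={A} → run A
t=32: ready={A} → run A
t=33: (idle)
t=34: (idle)
t=35: (idle)
t=36: (idle)
t=37: (idle)
t=38: (idle)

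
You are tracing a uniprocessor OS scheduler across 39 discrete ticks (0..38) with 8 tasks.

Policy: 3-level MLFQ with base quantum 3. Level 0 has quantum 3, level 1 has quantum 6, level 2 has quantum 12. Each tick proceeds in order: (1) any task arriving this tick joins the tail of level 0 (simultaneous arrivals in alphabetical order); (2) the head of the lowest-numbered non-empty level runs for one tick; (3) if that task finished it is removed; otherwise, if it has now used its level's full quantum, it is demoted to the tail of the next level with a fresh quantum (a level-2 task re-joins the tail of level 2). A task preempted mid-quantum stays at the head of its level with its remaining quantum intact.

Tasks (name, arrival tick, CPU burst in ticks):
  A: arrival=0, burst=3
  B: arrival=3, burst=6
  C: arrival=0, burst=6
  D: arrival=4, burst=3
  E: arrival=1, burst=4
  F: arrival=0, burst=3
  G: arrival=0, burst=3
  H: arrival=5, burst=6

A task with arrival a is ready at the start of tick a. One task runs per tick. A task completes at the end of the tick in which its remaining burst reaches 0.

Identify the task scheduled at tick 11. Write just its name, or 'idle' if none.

running at tick 11 = G

t=0: L0/L1/L2 = ACFG/-/- → run A
t=1: L0/L1/L2 = ACFGE/-/- → run A
t=2: L0/L1/L2 = ACFGE/-/- → run A
t=3: L0/L1/L2 = CFGEB/-/- → run C
t=4: L0/L1/L2 = CFGEBD/-/- → run C
t=5: L0/L1/L2 = CFGEBDH/-/- → run C
t=6: L0/L1/L2 = FGEBDH/C/- → run F
t=7: L0/L1/L2 = FGEBDH/C/- → run F
t=8: L0/L1/L2 = FGEBDH/C/- → run F
t=9: L0/L1/L2 = GEBDH/C/- → run G
t=10: L0/L1/L2 = GEBDH/C/- → run G
t=11: L0/L1/L2 = GEBDH/C/- → run G
t=12: L0/L1/L2 = EBDH/C/- → run E
t=13: L0/L1/L2 = EBDH/C/- → run E
t=14: L0/L1/L2 = EBDH/C/- → run E
t=15: L0/L1/L2 = BDH/CE/- → run B
t=16: L0/L1/L2 = BDH/CE/- → run B
t=17: L0/L1/L2 = BDH/CE/- → run B
t=18: L0/L1/L2 = DH/CEB/- → run D
t=19: L0/L1/L2 = DH/CEB/- → run D
t=20: L0/L1/L2 = DH/CEB/- → run D
t=21: L0/L1/L2 = H/CEB/- → run H
t=22: L0/L1/L2 = H/CEB/- → run H
t=23: L0/L1/L2 = H/CEB/- → run H
t=24: L0/L1/L2 = -/CEBH/- → run C
t=25: L0/L1/L2 = -/CEBH/- → run C
t=26: L0/L1/L2 = -/CEBH/- → run C
t=27: L0/L1/L2 = -/EBH/- → run E
t=28: L0/L1/L2 = -/BH/- → run B
t=29: L0/L1/L2 = -/BH/- → run B
t=30: L0/L1/L2 = -/BH/- → run B
t=31: L0/L1/L2 = -/H/- → run H
t=32: L0/L1/L2 = -/H/- → run H
t=33: L0/L1/L2 = -/H/- → run H
t=34: (idle)
t=35: (idle)
t=36: (idle)
t=37: (idle)
t=38: (idle)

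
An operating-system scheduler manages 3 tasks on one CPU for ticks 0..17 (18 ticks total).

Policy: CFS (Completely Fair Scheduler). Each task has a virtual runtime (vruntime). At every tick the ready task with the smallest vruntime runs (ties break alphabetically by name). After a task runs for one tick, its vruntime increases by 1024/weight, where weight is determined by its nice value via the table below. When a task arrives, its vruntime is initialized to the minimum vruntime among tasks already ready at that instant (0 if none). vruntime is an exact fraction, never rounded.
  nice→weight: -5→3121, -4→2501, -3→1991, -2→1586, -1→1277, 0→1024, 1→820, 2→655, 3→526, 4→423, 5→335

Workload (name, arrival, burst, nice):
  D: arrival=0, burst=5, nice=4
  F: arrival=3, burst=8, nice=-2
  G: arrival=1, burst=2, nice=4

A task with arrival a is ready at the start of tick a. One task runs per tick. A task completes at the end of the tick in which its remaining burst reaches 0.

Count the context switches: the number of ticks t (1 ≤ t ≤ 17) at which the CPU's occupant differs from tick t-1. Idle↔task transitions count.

t=0: vr[D=0] → run D
t=1: vr[D=1024/423 G=1024/423] → run D
t=2: vr[D=2048/423 G=1024/423] → run G
t=3: vr[D=2048/423 F=2048/423 G=2048/423] → run D
t=4: vr[D=1024/141 F=2048/423 G=2048/423] → run F
t=5: vr[D=1024/141 F=1840640/335439 G=2048/423] → run G
t=6: vr[D=1024/141 F=1840640/335439] → run F
t=7: vr[D=1024/141 F=2057216/335439] → run F
t=8: vr[D=1024/141 F=2273792/335439] → run F
t=9: vr[D=1024/141 F=2490368/335439] → run D
t=10: vr[D=4096/423 F=2490368/335439] → run F
t=11: vr[D=4096/423 F=2706944/335439] → run F
t=12: vr[D=4096/423 F=2923520/335439] → run F
t=13: vr[D=4096/423 F=3140096/335439] → run F
t=14: vr[D=4096/423] → run D
t=15: (idle)
t=16: (idle)
t=17: (idle)

context switches = 9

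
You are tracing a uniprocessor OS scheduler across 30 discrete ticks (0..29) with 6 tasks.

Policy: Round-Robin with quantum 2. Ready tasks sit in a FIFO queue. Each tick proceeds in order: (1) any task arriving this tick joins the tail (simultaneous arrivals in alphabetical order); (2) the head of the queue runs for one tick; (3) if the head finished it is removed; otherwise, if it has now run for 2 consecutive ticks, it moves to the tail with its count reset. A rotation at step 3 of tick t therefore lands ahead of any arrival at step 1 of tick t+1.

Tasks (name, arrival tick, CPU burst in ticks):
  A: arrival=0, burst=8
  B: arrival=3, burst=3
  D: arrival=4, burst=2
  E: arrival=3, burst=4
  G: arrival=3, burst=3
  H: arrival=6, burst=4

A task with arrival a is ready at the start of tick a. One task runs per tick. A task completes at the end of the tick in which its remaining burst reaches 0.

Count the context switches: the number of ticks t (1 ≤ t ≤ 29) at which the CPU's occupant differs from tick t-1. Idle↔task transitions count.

t=0: queue=[A] q_used=0 → run A
t=1: queue=[A] q_used=1 → run A
t=2: queue=[A] q_used=0 → run A
t=3: queue=[A,B,E,G] q_used=1 → run A
t=4: queue=[B,E,G,A,D] q_used=0 → run B
t=5: queue=[B,E,G,A,D] q_used=1 → run B
t=6: queue=[E,G,A,D,B,H] q_used=0 → run E
t=7: queue=[E,G,A,D,B,H] q_used=1 → run E
t=8: queue=[G,A,D,B,H,E] q_used=0 → run G
t=9: queue=[G,A,D,B,H,E] q_used=1 → run G
t=10: queue=[A,D,B,H,E,G] q_used=0 → run A
t=11: queue=[A,D,B,H,E,G] q_used=1 → run A
t=12: queue=[D,B,H,E,G,A] q_used=0 → run D
t=13: queue=[D,B,H,E,G,A] q_used=1 → run D
t=14: queue=[B,H,E,G,A] q_used=0 → run B
t=15: queue=[H,E,G,A] q_used=0 → run H
t=16: queue=[H,E,G,A] q_used=1 → run H
t=17: queue=[E,G,A,H] q_used=0 → run E
t=18: queue=[E,G,A,H] q_used=1 → run E
t=19: queue=[G,A,H] q_used=0 → run G
t=20: queue=[A,H] q_used=0 → run A
t=21: queue=[A,H] q_used=1 → run A
t=22: queue=[H] q_used=0 → run H
t=23: queue=[H] q_used=1 → run H
t=24: (idle)
t=25: (idle)
t=26: (idle)
t=27: (idle)
t=28: (idle)
t=29: (idle)

context switches = 12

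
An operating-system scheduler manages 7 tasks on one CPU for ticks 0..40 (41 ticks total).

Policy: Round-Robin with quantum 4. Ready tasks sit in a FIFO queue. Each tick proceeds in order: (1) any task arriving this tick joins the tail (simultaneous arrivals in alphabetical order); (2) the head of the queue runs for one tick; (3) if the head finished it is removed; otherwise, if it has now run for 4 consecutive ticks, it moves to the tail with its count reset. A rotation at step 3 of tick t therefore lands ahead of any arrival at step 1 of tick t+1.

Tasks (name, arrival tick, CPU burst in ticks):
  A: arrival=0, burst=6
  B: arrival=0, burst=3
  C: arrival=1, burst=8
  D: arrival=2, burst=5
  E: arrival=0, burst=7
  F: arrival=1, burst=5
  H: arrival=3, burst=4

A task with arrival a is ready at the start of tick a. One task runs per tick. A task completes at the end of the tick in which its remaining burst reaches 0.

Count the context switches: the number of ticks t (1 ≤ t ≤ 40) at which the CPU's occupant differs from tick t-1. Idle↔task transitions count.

context switches = 12

t=0: queue=[A,B,E] q_used=0 → run A
t=1: queue=[A,B,E,C,F] q_used=1 → run A
t=2: queue=[A,B,E,C,F,D] q_used=2 → run A
t=3: queue=[A,B,E,C,F,D,H] q_used=3 → run A
t=4: queue=[B,E,C,F,D,H,A] q_used=0 → run B
t=5: queue=[B,E,C,F,D,H,A] q_used=1 → run B
t=6: queue=[B,E,C,F,D,H,A] q_used=2 → run B
t=7: queue=[E,C,F,D,H,A] q_used=0 → run E
t=8: queue=[E,C,F,D,H,A] q_used=1 → run E
t=9: queue=[E,C,F,D,H,A] q_used=2 → run E
t=10: queue=[E,C,F,D,H,A] q_used=3 → run E
t=11: queue=[C,F,D,H,A,E] q_used=0 → run C
t=12: queue=[C,F,D,H,A,E] q_used=1 → run C
t=13: queue=[C,F,D,H,A,E] q_used=2 → run C
t=14: queue=[C,F,D,H,A,E] q_used=3 → run C
t=15: queue=[F,D,H,A,E,C] q_used=0 → run F
t=16: queue=[F,D,H,A,E,C] q_used=1 → run F
t=17: queue=[F,D,H,A,E,C] q_used=2 → run F
t=18: queue=[F,D,H,A,E,C] q_used=3 → run F
t=19: queue=[D,H,A,E,C,F] q_used=0 → run D
t=20: queue=[D,H,A,E,C,F] q_used=1 → run D
t=21: queue=[D,H,A,E,C,F] q_used=2 → run D
t=22: queue=[D,H,A,E,C,F] q_used=3 → run D
t=23: queue=[H,A,E,C,F,D] q_used=0 → run H
t=24: queue=[H,A,E,C,F,D] q_used=1 → run H
t=25: queue=[H,A,E,C,F,D] q_used=2 → run H
t=26: queue=[H,A,E,C,F,D] q_used=3 → run H
t=27: queue=[A,E,C,F,D] q_used=0 → run A
t=28: queue=[A,E,C,F,D] q_used=1 → run A
t=29: queue=[E,C,F,D] q_used=0 → run E
t=30: queue=[E,C,F,D] q_used=1 → run E
t=31: queue=[E,C,F,D] q_used=2 → run E
t=32: queue=[C,F,D] q_used=0 → run C
t=33: queue=[C,F,D] q_used=1 → run C
t=34: queue=[C,F,D] q_used=2 → run C
t=35: queue=[C,F,D] q_used=3 → run C
t=36: queue=[F,D] q_used=0 → run F
t=37: queue=[D] q_used=0 → run D
t=38: (idle)
t=39: (idle)
t=40: (idle)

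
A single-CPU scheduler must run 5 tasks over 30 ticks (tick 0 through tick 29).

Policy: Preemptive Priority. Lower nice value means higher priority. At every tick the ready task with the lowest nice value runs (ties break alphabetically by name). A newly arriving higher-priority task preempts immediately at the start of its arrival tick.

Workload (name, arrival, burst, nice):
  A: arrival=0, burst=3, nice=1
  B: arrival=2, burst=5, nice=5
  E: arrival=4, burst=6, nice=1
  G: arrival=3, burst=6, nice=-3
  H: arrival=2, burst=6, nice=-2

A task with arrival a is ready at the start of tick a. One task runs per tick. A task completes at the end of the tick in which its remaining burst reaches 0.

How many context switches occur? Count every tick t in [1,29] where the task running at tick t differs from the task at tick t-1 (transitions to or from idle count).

context switches = 7

t=0: ready={A} → run A
t=1: ready={A} → run A
t=2: ready={A,B,H} → run H
t=3: ready={A,B,G,H} → run G
t=4: ready={A,B,E,G,H} → run G
t=5: ready={A,B,E,G,H} → run G
t=6: ready={A,B,E,G,H} → run G
t=7: ready={A,B,E,G,H} → run G
t=8: ready={A,B,E,G,H} → run G
t=9: ready={A,B,E,H} → run H
t=10: ready={A,B,E,H} → run H
t=11: ready={A,B,E,H} → run H
t=12: ready={A,B,E,H} → run H
t=13: ready={A,B,E,H} → run H
t=14: ready={A,B,E} → run A
t=15: ready={B,E} → run E
t=16: ready={B,E} → run E
t=17: ready={B,E} → run E
t=18: ready={B,E} → run E
t=19: ready={B,E} → run E
t=20: ready={B,E} → run E
t=21: ready={B} → run B
t=22: ready={B} → run B
t=23: ready={B} → run B
t=24: ready={B} → run B
t=25: ready={B} → run B
t=26: (idle)
t=27: (idle)
t=28: (idle)
t=29: (idle)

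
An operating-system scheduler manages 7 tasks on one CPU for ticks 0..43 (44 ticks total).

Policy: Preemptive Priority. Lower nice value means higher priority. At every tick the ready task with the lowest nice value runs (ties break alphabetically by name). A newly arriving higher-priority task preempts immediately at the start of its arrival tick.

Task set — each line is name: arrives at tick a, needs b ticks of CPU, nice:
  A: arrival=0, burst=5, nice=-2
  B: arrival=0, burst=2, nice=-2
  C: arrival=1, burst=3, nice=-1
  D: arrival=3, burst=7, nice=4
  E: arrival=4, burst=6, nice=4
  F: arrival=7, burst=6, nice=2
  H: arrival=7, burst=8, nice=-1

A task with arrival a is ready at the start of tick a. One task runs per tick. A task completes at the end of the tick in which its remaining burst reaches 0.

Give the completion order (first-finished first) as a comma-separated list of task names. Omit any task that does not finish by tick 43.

t=0: ready={A,B} → run A
t=1: ready={A,B,C} → run A
t=2: ready={A,B,C} → run A
t=3: ready={A,B,C,D} → run A
t=4: ready={A,B,C,D,E} → run A
t=5: ready={B,C,D,E} → run B
t=6: ready={B,C,D,E} → run B
t=7: ready={C,D,E,F,H} → run C
t=8: ready={C,D,E,F,H} → run C
t=9: ready={C,D,E,F,H} → run C
t=10: ready={D,E,F,H} → run H
t=11: ready={D,E,F,H} → run H
t=12: ready={D,E,F,H} → run H
t=13: ready={D,E,F,H} → run H
t=14: ready={D,E,F,H} → run H
t=15: ready={D,E,F,H} → run H
t=16: ready={D,E,F,H} → run H
t=17: ready={D,E,F,H} → run H
t=18: ready={D,E,F} → run F
t=19: ready={D,E,F} → run F
t=20: ready={D,E,F} → run F
t=21: ready={D,E,F} → run F
t=22: ready={D,E,F} → run F
t=23: ready={D,E,F} → run F
t=24: ready={D,E} → run D
t=25: ready={D,E} → run D
t=26: ready={D,E} → run D
t=27: ready={D,E} → run D
t=28: ready={D,E} → run D
t=29: ready={D,E} → run D
t=30: ready={D,E} → run D
t=31: ready={E} → run E
t=32: ready={E} → run E
t=33: ready={E} → run E
t=34: ready={E} → run E
t=35: ready={E} → run E
t=36: ready={E} → run E
t=37: (idle)
t=38: (idle)
t=39: (idle)
t=40: (idle)
t=41: (idle)
t=42: (idle)
t=43: (idle)

completion order = A, B, C, H, F, D, E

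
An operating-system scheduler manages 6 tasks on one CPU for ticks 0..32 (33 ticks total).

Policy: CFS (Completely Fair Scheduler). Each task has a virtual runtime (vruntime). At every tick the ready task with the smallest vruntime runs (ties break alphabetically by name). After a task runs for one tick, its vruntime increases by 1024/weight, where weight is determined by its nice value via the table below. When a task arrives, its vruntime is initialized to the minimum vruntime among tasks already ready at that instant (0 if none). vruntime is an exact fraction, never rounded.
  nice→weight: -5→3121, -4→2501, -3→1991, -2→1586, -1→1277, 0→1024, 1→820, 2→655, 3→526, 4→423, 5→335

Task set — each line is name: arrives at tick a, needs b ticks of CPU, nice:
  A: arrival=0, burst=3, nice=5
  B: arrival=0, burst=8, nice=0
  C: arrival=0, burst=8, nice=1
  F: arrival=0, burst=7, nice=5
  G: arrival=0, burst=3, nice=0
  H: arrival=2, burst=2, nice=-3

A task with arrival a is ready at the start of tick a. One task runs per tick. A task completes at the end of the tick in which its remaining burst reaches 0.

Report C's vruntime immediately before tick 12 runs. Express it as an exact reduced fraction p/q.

t=0: vr[A=0 B=0 C=0 F=0 G=0] → run A
t=1: vr[A=1024/335 B=0 C=0 F=0 G=0] → run B
t=2: vr[A=1024/335 B=1 C=0 F=0 G=0 H=0] → run C
t=3: vr[A=1024/335 B=1 C=256/205 F=0 G=0 H=0] → run F
t=4: vr[A=1024/335 B=1 C=256/205 F=1024/335 G=0 H=0] → run G
t=5: vr[A=1024/335 B=1 C=256/205 F=1024/335 G=1 H=0] → run H
t=6: vr[A=1024/335 B=1 C=256/205 F=1024/335 G=1 H=1024/1991] → run H
t=7: vr[A=1024/335 B=1 C=256/205 F=1024/335 G=1] → run B
t=8: vr[A=1024/335 B=2 C=256/205 F=1024/335 G=1] → run G
t=9: vr[A=1024/335 B=2 C=256/205 F=1024/335 G=2] → run C
t=10: vr[A=1024/335 B=2 C=512/205 F=1024/335 G=2] → run B
t=11: vr[A=1024/335 B=3 C=512/205 F=1024/335 G=2] → run G
t=12: vr[A=1024/335 B=3 C=512/205 F=1024/335] → run C
t=13: vr[A=1024/335 B=3 C=768/205 F=1024/335] → run B
t=14: vr[A=1024/335 B=4 C=768/205 F=1024/335] → run A
t=15: vr[A=2048/335 B=4 C=768/205 F=1024/335] → run F
t=16: vr[A=2048/335 B=4 C=768/205 F=2048/335] → run C
t=17: vr[A=2048/335 B=4 C=1024/205 F=2048/335] → run B
t=18: vr[A=2048/335 B=5 C=1024/205 F=2048/335] → run C
t=19: vr[A=2048/335 B=5 C=256/41 F=2048/335] → run B
t=20: vr[A=2048/335 B=6 C=256/41 F=2048/335] → run B
t=21: vr[A=2048/335 B=7 C=256/41 F=2048/335] → run A
t=22: vr[B=7 C=256/41 F=2048/335] → run F
t=23: vr[B=7 C=256/41 F=3072/335] → run C
t=24: vr[B=7 C=1536/205 F=3072/335] → run B
t=25: vr[C=1536/205 F=3072/335] → run C
t=26: vr[C=1792/205 F=3072/335] → run C
t=27: vr[F=3072/335] → run F
t=28: vr[F=4096/335] → run F
t=29: vr[F=1024/67] → run F
t=30: vr[F=6144/335] → run F
t=31: (idle)
t=32: (idle)

vruntime(C, start of tick 12) = 512/205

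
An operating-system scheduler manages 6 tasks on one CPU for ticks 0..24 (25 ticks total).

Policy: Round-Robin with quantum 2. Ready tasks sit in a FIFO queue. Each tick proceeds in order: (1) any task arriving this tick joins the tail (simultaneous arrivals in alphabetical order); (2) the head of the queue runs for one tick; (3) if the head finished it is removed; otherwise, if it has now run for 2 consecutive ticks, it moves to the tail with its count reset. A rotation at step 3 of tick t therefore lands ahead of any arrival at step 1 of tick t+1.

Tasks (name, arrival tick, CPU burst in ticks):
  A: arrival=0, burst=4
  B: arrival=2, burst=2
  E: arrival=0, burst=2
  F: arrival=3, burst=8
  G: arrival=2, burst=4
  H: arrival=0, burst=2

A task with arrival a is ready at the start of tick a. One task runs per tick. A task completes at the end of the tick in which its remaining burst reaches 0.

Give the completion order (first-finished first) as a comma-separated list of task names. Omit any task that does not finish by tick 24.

t=0: queue=[A,E,H] q_used=0 → run A
t=1: queue=[A,E,H] q_used=1 → run A
t=2: queue=[E,H,A,B,G] q_used=0 → run E
t=3: queue=[E,H,A,B,G,F] q_used=1 → run E
t=4: queue=[H,A,B,G,F] q_used=0 → run H
t=5: queue=[H,A,B,G,F] q_used=1 → run H
t=6: queue=[A,B,G,F] q_used=0 → run A
t=7: queue=[A,B,G,F] q_used=1 → run A
t=8: queue=[B,G,F] q_used=0 → run B
t=9: queue=[B,G,F] q_used=1 → run B
t=10: queue=[G,F] q_used=0 → run G
t=11: queue=[G,F] q_used=1 → run G
t=12: queue=[F,G] q_used=0 → run F
t=13: queue=[F,G] q_used=1 → run F
t=14: queue=[G,F] q_used=0 → run G
t=15: queue=[G,F] q_used=1 → run G
t=16: queue=[F] q_used=0 → run F
t=17: queue=[F] q_used=1 → run F
t=18: queue=[F] q_used=0 → run F
t=19: queue=[F] q_used=1 → run F
t=20: queue=[F] q_used=0 → run F
t=21: queue=[F] q_used=1 → run F
t=22: (idle)
t=23: (idle)
t=24: (idle)

completion order = E, H, A, B, G, F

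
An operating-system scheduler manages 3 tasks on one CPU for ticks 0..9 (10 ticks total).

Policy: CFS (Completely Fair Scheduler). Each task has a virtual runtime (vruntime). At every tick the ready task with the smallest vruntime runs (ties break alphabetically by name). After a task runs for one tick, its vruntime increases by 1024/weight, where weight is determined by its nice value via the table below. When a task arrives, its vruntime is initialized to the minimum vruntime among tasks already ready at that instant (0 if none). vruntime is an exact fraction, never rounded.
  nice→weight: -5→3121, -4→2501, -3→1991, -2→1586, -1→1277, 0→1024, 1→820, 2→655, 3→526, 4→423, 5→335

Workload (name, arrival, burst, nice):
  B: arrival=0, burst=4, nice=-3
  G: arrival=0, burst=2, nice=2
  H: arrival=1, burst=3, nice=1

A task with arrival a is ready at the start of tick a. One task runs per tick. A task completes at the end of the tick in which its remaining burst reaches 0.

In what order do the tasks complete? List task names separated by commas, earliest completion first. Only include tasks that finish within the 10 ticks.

t=0: vr[B=0 G=0] → run B
t=1: vr[B=1024/1991 G=0 H=0] → run G
t=2: vr[B=1024/1991 G=1024/655 H=0] → run H
t=3: vr[B=1024/1991 G=1024/655 H=256/205] → run B
t=4: vr[B=2048/1991 G=1024/655 H=256/205] → run B
t=5: vr[B=3072/1991 G=1024/655 H=256/205] → run H
t=6: vr[B=3072/1991 G=1024/655 H=512/205] → run B
t=7: vr[G=1024/655 H=512/205] → run G
t=8: vr[H=512/205] → run H
t=9: (idle)

completion order = B, G, H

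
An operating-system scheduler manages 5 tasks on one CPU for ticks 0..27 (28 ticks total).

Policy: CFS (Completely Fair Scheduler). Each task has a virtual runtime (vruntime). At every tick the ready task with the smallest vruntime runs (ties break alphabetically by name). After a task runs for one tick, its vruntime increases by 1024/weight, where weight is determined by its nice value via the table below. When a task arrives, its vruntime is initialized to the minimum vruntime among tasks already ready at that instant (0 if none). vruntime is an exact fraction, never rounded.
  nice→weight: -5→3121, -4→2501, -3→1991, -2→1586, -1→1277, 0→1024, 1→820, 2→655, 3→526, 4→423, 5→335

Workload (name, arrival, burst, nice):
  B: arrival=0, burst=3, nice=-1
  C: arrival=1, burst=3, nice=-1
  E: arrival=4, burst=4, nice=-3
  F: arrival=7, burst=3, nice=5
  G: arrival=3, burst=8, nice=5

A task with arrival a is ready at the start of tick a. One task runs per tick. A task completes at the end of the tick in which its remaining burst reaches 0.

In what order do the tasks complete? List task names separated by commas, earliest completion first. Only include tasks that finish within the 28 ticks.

completion order = B, C, E, F, G

t=0: vr[B=0] → run B
t=1: vr[B=1024/1277 C=1024/1277] → run B
t=2: vr[B=2048/1277 C=1024/1277] → run C
t=3: vr[B=2048/1277 C=2048/1277 G=2048/1277] → run B
t=4: vr[C=2048/1277 E=2048/1277 G=2048/1277] → run C
t=5: vr[C=3072/1277 E=2048/1277 G=2048/1277] → run E
t=6: vr[C=3072/1277 E=5385216/2542507 G=2048/1277] → run G
t=7: vr[C=3072/1277 E=5385216/2542507 F=5385216/2542507 G=1993728/427795] → run E
t=8: vr[C=3072/1277 E=6692864/2542507 F=5385216/2542507 G=1993728/427795] → run F
t=9: vr[C=3072/1277 E=6692864/2542507 F=4407574528/851739845 G=1993728/427795] → run C
t=10: vr[E=6692864/2542507 F=4407574528/851739845 G=1993728/427795] → run E
t=11: vr[E=8000512/2542507 F=4407574528/851739845 G=1993728/427795] → run E
t=12: vr[F=4407574528/851739845 G=1993728/427795] → run G
t=13: vr[F=4407574528/851739845 G=3301376/427795] → run F
t=14: vr[F=7011101696/851739845 G=3301376/427795] → run G
t=15: vr[F=7011101696/851739845 G=4609024/427795] → run F
t=16: vr[G=4609024/427795] → run G
t=17: vr[G=5916672/427795] → run G
t=18: vr[G=1444864/85559] → run G
t=19: vr[G=8531968/427795] → run G
t=20: vr[G=9839616/427795] → run G
t=21: (idle)
t=22: (idle)
t=23: (idle)
t=24: (idle)
t=25: (idle)
t=26: (idle)
t=27: (idle)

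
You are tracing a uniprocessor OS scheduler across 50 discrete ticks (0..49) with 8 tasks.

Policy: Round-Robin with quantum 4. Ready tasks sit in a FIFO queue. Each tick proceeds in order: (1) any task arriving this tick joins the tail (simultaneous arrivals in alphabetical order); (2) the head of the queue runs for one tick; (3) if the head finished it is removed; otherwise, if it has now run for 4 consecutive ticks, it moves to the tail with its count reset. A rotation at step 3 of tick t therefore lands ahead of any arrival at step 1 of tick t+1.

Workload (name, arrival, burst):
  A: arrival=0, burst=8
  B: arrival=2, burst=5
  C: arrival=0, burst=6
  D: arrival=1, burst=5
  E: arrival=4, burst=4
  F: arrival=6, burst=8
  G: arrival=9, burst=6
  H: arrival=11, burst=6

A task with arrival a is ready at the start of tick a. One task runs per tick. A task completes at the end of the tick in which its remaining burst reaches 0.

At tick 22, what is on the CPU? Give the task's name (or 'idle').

t=0: queue=[A,C] q_used=0 → run A
t=1: queue=[A,C,D] q_used=1 → run A
t=2: queue=[A,C,D,B] q_used=2 → run A
t=3: queue=[A,C,D,B] q_used=3 → run A
t=4: queue=[C,D,B,A,E] q_used=0 → run C
t=5: queue=[C,D,B,A,E] q_used=1 → run C
t=6: queue=[C,D,B,A,E,F] q_used=2 → run C
t=7: queue=[C,D,B,A,E,F] q_used=3 → run C
t=8: queue=[D,B,A,E,F,C] q_used=0 → run D
t=9: queue=[D,B,A,E,F,C,G] q_used=1 → run D
t=10: queue=[D,B,A,E,F,C,G] q_used=2 → run D
t=11: queue=[D,B,A,E,F,C,G,H] q_used=3 → run D
t=12: queue=[B,A,E,F,C,G,H,D] q_used=0 → run B
t=13: queue=[B,A,E,F,C,G,H,D] q_used=1 → run B
t=14: queue=[B,A,E,F,C,G,H,D] q_used=2 → run B
t=15: queue=[B,A,E,F,C,G,H,D] q_used=3 → run B
t=16: queue=[A,E,F,C,G,H,D,B] q_used=0 → run A
t=17: queue=[A,E,F,C,G,H,D,B] q_used=1 → run A
t=18: queue=[A,E,F,C,G,H,D,B] q_used=2 → run A
t=19: queue=[A,E,F,C,G,H,D,B] q_used=3 → run A
t=20: queue=[E,F,C,G,H,D,B] q_used=0 → run E
t=21: queue=[E,F,C,G,H,D,B] q_used=1 → run E
t=22: queue=[E,F,C,G,H,D,B] q_used=2 → run E
t=23: queue=[E,F,C,G,H,D,B] q_used=3 → run E
t=24: queue=[F,C,G,H,D,B] q_used=0 → run F
t=25: queue=[F,C,G,H,D,B] q_used=1 → run F
t=26: queue=[F,C,G,H,D,B] q_used=2 → run F
t=27: queue=[F,C,G,H,D,B] q_used=3 → run F
t=28: queue=[C,G,H,D,B,F] q_used=0 → run C
t=29: queue=[C,G,H,D,B,F] q_used=1 → run C
t=30: queue=[G,H,D,B,F] q_used=0 → run G
t=31: queue=[G,H,D,B,F] q_used=1 → run G
t=32: queue=[G,H,D,B,F] q_used=2 → run G
t=33: queue=[G,H,D,B,F] q_used=3 → run G
t=34: queue=[H,D,B,F,G] q_used=0 → run H
t=35: queue=[H,D,B,F,G] q_used=1 → run H
t=36: queue=[H,D,B,F,G] q_used=2 → run H
t=37: queue=[H,D,B,F,G] q_used=3 → run H
t=38: queue=[D,B,F,G,H] q_used=0 → run D
t=39: queue=[B,F,G,H] q_used=0 → run B
t=40: queue=[F,G,H] q_used=0 → run F
t=41: queue=[F,G,H] q_used=1 → run F
t=42: queue=[F,G,H] q_used=2 → run F
t=43: queue=[F,G,H] q_used=3 → run F
t=44: queue=[G,H] q_used=0 → run G
t=45: queue=[G,H] q_used=1 → run G
t=46: queue=[H] q_used=0 → run H
t=47: queue=[H] q_used=1 → run H
t=48: (idle)
t=49: (idle)

running at tick 22 = E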